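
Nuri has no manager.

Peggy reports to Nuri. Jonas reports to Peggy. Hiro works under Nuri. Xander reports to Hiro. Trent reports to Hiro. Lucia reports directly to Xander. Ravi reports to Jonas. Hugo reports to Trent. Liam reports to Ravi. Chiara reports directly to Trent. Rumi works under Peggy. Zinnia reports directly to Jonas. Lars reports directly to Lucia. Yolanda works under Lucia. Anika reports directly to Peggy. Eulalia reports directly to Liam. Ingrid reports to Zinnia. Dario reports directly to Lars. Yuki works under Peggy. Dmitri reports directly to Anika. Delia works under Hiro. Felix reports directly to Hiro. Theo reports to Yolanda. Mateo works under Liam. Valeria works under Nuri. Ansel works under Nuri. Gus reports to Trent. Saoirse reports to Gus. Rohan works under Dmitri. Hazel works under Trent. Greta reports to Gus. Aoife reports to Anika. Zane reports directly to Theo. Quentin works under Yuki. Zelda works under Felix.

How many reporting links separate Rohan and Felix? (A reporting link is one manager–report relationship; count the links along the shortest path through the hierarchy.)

6

Rohan is 4 levels below Nuri, and Felix is 2 levels below Nuri (their lowest common manager). The shortest path runs up from Rohan to Nuri and back down to Felix: 4 + 2 = 6 links.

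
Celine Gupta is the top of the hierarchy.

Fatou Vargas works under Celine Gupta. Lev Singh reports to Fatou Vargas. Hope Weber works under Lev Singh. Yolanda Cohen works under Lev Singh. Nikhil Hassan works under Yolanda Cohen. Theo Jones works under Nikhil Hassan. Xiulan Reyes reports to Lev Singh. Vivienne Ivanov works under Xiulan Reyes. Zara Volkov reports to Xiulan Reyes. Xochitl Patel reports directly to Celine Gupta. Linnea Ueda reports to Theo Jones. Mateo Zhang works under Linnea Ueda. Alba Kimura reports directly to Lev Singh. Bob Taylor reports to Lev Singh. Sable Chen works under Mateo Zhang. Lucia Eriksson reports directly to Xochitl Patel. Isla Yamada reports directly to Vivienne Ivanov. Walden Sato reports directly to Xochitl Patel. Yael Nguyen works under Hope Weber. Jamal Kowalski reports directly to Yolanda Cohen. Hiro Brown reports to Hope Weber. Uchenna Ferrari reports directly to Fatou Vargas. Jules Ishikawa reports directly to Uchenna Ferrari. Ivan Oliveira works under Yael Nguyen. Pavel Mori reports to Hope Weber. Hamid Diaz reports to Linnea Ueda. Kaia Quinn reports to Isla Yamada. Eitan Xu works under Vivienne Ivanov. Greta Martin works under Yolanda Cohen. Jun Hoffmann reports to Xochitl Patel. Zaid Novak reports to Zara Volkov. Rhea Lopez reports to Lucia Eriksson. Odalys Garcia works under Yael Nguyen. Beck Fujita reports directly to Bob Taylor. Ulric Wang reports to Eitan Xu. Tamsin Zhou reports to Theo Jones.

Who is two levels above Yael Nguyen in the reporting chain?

Lev Singh

Yael Nguyen reports to Hope Weber, and Hope Weber reports to Lev Singh. So Yael Nguyen's skip-level manager is Lev Singh.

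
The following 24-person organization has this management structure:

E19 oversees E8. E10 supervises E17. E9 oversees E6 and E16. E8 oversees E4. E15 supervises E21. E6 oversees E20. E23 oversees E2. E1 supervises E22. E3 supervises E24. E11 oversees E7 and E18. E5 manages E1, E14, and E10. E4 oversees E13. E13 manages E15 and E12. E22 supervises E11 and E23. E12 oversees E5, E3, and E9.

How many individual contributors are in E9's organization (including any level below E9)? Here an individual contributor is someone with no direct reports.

2

The people in E9's organization with no one reporting to them are E16, E20. That is 2.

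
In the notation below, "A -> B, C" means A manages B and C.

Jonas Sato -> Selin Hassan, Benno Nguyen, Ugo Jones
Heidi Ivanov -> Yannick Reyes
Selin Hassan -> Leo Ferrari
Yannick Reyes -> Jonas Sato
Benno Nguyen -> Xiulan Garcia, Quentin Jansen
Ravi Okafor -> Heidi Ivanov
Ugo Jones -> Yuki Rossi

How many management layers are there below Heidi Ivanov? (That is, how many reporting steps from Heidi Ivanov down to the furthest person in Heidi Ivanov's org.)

The longest chain under Heidi Ivanov runs Heidi Ivanov → Yannick Reyes → Jonas Sato → Ugo Jones → Yuki Rossi, which is 4 levels below Heidi Ivanov.

4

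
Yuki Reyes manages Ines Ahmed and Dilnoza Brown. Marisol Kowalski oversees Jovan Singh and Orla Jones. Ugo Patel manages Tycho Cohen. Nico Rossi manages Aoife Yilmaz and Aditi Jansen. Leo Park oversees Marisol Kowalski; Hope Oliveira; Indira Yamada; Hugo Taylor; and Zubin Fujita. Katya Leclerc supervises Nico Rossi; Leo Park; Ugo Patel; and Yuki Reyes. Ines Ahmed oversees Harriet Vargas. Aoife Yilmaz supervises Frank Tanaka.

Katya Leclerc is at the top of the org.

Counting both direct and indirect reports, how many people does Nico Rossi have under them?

3

Nico Rossi directly manages Aoife Yilmaz, Aditi Jansen. Under Aoife Yilmaz: Frank Tanaka (1). Aditi Jansen has no reports. So Nico Rossi's organization is 2 direct reports plus everyone under them: 2 + 1 = 3.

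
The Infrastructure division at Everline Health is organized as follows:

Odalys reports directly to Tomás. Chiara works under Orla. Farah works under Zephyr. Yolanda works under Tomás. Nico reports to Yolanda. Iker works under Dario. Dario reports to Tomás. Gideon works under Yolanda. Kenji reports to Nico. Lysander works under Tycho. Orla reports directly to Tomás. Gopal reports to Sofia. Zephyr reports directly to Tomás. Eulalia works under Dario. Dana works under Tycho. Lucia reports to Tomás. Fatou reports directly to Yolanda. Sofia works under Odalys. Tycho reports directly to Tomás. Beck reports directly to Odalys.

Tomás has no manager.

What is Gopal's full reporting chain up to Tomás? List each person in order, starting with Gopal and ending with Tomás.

Gopal -> Sofia -> Odalys -> Tomás

Gopal reports to Sofia. Sofia reports to Odalys. Odalys reports to Tomás. Tomás is at the top.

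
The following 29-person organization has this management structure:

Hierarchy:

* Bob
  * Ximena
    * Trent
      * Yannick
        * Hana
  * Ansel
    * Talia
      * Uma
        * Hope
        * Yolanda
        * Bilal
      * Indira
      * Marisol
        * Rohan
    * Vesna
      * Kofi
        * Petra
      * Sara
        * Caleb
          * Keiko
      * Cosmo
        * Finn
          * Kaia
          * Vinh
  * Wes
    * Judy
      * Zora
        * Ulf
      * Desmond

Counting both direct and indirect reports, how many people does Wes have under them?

4

Wes directly manages Judy. Under Judy: Desmond, Zora, Ulf (3). That's 4 in total.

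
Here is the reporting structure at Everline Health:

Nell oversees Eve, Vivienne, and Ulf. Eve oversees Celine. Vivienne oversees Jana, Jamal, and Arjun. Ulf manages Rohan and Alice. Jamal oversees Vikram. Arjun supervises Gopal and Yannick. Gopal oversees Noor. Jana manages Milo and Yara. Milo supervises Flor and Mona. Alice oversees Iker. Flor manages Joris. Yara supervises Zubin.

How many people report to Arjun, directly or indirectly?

Arjun directly manages Gopal, Yannick. Under Gopal: Noor (1). Yannick has no reports. So Arjun's organization is 2 direct reports plus everyone under them: 2 + 1 = 3.

3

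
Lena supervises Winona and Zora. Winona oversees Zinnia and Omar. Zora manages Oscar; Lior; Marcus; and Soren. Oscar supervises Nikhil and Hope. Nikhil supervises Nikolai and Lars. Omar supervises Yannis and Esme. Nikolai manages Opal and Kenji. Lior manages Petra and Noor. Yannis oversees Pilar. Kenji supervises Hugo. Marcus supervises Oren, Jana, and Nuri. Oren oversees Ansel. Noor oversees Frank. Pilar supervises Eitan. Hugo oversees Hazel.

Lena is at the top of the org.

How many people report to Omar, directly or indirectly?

4

Omar directly manages Yannis, Esme. Under Yannis: Pilar, Eitan (2). Esme has no reports. So Omar's organization is 2 direct reports plus everyone under them: 3 + 1 = 4.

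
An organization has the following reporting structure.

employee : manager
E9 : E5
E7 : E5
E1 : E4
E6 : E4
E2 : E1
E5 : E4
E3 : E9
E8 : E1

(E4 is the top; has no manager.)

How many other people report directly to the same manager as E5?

2

E5 reports to E4. E4's other direct reports are E1, E6 — 2 peers.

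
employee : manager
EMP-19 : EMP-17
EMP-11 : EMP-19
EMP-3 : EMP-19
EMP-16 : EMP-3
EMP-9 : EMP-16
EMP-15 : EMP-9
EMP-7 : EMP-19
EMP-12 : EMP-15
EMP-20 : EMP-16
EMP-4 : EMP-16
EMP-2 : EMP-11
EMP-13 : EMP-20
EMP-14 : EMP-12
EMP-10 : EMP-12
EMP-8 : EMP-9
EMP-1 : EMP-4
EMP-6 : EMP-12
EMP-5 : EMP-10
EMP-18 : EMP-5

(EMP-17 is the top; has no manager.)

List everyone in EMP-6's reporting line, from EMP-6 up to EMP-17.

EMP-6 reports to EMP-12. EMP-12 reports to EMP-15. EMP-15 reports to EMP-9. EMP-9 reports to EMP-16. EMP-16 reports to EMP-3. EMP-3 reports to EMP-19. EMP-19 reports to EMP-17. EMP-17 is at the top.

EMP-6 -> EMP-12 -> EMP-15 -> EMP-9 -> EMP-16 -> EMP-3 -> EMP-19 -> EMP-17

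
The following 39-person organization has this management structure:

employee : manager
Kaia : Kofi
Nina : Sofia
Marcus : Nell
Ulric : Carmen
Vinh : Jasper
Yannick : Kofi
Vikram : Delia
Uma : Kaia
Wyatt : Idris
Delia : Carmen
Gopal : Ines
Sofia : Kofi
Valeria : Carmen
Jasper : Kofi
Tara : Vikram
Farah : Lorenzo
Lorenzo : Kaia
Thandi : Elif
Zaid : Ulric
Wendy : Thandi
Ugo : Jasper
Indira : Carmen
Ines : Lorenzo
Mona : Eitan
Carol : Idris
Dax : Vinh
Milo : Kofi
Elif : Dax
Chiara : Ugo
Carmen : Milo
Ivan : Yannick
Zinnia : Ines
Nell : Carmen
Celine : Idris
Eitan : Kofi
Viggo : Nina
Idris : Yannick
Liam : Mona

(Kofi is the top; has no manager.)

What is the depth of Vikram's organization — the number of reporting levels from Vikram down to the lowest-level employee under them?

The longest chain under Vikram runs Vikram → Tara, which is 1 level below Vikram.

1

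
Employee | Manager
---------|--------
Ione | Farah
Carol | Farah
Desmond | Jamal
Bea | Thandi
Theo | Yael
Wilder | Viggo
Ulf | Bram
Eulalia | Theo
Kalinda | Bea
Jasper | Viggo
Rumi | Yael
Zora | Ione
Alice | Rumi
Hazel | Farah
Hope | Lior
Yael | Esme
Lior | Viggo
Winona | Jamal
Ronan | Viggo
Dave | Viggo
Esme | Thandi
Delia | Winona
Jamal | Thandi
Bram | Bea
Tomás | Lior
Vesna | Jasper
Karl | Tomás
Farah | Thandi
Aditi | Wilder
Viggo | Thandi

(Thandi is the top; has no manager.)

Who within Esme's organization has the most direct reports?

Yael

Direct-report counts within Esme's organization: Esme has 1; Yael has 2; Rumi has 1; Theo has 1. The largest is 2, held by Yael.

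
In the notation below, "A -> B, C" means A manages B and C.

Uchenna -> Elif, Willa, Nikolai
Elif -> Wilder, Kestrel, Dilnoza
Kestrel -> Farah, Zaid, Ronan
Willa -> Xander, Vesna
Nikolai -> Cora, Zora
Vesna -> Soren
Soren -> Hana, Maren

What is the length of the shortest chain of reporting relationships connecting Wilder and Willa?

Wilder is 2 levels below Uchenna, and Willa is 1 level below Uchenna (their lowest common manager). The shortest path runs up from Wilder to Uchenna and back down to Willa: 2 + 1 = 3 links.

3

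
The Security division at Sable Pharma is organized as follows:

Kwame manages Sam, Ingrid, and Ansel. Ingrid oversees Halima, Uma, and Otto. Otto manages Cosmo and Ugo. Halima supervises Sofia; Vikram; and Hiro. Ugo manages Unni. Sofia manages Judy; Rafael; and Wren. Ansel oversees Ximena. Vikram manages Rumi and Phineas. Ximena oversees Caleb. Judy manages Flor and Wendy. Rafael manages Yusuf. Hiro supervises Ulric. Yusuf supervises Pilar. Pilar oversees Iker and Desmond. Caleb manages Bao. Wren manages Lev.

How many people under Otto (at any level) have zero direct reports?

The people in Otto's organization with no one reporting to them are Cosmo, Unni. That is 2.

2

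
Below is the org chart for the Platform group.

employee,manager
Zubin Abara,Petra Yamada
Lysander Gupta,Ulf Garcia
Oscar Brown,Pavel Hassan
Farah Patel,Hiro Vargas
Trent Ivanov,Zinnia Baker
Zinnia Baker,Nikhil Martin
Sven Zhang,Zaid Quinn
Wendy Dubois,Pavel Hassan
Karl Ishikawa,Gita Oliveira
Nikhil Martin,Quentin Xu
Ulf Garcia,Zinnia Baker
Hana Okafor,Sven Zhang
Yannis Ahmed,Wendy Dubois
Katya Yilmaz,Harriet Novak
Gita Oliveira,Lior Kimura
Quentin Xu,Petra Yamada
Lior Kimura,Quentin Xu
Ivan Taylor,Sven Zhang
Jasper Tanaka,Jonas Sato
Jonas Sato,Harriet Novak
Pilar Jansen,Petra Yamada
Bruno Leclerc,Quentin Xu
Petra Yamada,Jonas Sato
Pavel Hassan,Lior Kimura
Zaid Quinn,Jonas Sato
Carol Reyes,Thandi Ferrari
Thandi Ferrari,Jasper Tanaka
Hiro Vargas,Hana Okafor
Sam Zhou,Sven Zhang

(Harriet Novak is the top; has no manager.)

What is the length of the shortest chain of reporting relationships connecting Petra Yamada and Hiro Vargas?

Petra Yamada is 1 level below Jonas Sato, and Hiro Vargas is 4 levels below Jonas Sato (their lowest common manager). The shortest path runs up from Petra Yamada to Jonas Sato and back down to Hiro Vargas: 1 + 4 = 5 links.

5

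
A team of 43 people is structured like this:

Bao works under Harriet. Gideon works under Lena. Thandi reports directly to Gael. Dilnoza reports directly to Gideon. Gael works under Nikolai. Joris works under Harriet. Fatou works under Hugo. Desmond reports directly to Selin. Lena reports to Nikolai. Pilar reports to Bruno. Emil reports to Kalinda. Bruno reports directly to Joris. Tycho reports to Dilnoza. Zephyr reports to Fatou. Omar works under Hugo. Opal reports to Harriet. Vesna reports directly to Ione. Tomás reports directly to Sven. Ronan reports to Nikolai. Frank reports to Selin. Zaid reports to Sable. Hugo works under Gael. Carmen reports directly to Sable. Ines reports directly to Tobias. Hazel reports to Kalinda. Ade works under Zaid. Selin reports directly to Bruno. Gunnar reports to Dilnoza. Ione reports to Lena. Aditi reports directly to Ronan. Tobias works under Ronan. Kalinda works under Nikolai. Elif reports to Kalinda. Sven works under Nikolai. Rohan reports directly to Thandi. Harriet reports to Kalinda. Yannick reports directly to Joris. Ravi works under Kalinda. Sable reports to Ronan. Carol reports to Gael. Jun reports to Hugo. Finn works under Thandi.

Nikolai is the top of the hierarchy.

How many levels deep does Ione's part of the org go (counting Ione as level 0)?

The longest chain under Ione runs Ione → Vesna, which is 1 level below Ione.

1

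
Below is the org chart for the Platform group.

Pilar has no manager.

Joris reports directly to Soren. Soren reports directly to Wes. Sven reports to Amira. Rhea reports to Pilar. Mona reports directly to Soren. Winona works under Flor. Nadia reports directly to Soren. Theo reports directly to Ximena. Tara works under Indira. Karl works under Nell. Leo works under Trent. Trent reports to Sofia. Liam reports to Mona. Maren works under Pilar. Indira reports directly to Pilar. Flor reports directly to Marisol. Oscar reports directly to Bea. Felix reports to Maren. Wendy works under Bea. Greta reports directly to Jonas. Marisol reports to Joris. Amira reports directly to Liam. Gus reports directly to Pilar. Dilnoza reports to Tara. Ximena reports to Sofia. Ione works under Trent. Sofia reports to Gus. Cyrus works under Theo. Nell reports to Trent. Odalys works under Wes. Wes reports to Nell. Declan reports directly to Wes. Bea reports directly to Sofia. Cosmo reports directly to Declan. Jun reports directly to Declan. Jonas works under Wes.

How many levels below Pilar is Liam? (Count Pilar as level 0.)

8

Chain from Liam up to Pilar: Liam → Mona → Soren → Wes → Nell → Trent → Sofia → Gus → Pilar. That is 8 steps up, so Liam is 8 levels below Pilar.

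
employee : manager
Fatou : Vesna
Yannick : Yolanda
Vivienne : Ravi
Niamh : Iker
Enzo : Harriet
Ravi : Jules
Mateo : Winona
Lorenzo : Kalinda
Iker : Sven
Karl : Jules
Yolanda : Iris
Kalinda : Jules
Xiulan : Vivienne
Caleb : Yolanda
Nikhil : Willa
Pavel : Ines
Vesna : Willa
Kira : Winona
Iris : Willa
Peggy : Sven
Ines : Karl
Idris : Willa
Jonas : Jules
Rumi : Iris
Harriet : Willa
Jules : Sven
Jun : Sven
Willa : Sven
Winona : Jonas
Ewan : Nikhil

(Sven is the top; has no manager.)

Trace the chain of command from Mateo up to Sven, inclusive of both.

Mateo -> Winona -> Jonas -> Jules -> Sven

Mateo reports to Winona. Winona reports to Jonas. Jonas reports to Jules. Jules reports to Sven. Sven is at the top.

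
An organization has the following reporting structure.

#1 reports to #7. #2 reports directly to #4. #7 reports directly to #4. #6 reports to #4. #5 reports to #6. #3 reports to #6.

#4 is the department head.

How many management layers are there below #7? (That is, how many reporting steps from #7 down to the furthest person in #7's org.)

1

The longest chain under #7 runs #7 → #1, which is 1 level below #7.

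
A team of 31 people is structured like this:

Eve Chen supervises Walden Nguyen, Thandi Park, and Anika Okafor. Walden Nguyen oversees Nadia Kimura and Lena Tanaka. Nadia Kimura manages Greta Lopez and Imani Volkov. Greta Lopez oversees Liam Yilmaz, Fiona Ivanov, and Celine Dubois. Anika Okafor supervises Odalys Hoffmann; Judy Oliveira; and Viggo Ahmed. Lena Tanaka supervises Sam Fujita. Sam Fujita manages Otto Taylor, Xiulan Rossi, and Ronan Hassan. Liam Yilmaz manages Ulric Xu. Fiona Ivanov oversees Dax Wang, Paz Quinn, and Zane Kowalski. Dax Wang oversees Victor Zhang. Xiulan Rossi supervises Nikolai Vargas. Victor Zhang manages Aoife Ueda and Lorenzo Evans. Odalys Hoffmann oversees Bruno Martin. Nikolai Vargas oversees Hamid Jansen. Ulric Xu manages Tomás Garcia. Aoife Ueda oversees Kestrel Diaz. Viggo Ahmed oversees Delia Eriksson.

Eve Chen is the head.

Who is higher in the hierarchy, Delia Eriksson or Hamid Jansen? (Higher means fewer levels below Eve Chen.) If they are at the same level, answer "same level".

Delia Eriksson is 3 levels below Eve Chen; Hamid Jansen is 6. Delia Eriksson is higher.

Delia Eriksson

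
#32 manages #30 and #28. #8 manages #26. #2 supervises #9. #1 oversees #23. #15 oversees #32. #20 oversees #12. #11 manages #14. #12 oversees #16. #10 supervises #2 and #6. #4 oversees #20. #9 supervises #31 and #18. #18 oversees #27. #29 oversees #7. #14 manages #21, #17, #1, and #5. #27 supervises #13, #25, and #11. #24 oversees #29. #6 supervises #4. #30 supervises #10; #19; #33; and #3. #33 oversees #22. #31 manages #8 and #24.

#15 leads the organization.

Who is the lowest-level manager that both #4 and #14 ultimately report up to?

#4's chain of managers is #6, #10, #30, #32, #15. #14's chain of managers is #11, #27, #18, #9, #2, #10, #30, #32, #15. The first manager that appears in both chains is #10.

#10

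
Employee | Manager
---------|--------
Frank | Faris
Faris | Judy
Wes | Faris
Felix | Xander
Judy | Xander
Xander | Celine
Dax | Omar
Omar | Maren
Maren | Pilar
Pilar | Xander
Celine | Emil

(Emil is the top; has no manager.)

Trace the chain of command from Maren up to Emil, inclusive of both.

Maren -> Pilar -> Xander -> Celine -> Emil

Maren reports to Pilar. Pilar reports to Xander. Xander reports to Celine. Celine reports to Emil. Emil is at the top.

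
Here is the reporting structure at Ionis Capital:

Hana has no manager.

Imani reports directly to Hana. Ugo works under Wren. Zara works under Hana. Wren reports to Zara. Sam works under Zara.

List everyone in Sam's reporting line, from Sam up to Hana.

Sam reports to Zara. Zara reports to Hana. Hana is at the top.

Sam -> Zara -> Hana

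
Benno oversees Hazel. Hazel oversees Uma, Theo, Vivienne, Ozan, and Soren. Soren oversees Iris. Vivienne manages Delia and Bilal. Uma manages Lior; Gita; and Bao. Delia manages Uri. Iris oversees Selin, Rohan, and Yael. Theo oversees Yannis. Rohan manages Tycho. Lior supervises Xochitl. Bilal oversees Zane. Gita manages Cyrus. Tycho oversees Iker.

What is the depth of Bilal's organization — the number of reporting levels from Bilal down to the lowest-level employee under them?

The longest chain under Bilal runs Bilal → Zane, which is 1 level below Bilal.

1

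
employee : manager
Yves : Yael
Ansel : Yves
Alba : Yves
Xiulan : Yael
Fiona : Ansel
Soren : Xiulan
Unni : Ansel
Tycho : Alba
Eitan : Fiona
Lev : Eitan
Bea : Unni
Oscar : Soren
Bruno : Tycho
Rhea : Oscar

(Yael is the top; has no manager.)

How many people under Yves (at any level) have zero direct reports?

The people in Yves's organization with no one reporting to them are Bruno, Bea, Lev. That is 3.

3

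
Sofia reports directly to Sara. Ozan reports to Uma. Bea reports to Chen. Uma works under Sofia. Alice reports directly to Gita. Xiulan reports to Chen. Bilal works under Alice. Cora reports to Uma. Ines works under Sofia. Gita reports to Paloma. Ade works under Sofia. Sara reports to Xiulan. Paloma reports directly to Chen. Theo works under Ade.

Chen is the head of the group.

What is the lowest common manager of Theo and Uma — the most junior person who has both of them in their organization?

Theo's chain of managers is Ade, Sofia, Sara, Xiulan, Chen. Uma's chain of managers is Sofia, Sara, Xiulan, Chen. The first manager that appears in both chains is Sofia.

Sofia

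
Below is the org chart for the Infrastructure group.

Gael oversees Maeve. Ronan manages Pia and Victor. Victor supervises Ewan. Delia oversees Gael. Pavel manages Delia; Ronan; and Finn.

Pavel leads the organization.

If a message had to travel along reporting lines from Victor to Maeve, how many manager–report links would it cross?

5

Victor is 2 levels below Pavel, and Maeve is 3 levels below Pavel (their lowest common manager). The shortest path runs up from Victor to Pavel and back down to Maeve: 2 + 3 = 5 links.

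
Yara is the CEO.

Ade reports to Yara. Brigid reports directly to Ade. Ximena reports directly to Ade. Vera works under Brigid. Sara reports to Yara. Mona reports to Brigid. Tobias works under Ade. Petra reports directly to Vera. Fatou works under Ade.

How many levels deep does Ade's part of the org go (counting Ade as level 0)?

3

The longest chain under Ade runs Ade → Brigid → Vera → Petra, which is 3 levels below Ade.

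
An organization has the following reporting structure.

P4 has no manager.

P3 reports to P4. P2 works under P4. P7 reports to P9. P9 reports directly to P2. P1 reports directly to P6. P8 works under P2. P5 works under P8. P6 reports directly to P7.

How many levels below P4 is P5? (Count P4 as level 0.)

Chain from P5 up to P4: P5 → P8 → P2 → P4. That is 3 steps up, so P5 is 3 levels below P4.

3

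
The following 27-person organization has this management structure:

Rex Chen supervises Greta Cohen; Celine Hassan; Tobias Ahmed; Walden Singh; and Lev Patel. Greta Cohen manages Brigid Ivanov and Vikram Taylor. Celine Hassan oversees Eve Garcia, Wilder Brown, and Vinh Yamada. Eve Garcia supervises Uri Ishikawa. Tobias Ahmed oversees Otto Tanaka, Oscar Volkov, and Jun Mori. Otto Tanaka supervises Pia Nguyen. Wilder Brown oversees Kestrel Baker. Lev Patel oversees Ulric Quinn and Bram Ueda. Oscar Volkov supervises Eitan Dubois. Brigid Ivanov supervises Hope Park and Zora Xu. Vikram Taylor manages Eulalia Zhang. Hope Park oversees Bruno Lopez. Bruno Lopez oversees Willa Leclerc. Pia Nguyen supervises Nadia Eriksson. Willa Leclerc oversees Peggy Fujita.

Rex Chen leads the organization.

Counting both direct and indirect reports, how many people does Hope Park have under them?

Hope Park directly manages Bruno Lopez. Under Bruno Lopez: Willa Leclerc, Peggy Fujita (2). That's 3 in total.

3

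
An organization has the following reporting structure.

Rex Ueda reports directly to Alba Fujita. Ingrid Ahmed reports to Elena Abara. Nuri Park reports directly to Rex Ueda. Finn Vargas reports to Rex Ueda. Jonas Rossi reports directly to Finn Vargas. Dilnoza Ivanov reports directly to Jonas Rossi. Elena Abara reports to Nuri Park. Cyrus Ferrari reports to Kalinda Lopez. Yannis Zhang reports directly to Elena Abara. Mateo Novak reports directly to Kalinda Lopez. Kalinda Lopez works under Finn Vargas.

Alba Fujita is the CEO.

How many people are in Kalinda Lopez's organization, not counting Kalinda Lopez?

Kalinda Lopez directly manages Mateo Novak, Cyrus Ferrari. Mateo Novak has no reports. Cyrus Ferrari has no reports. So Kalinda Lopez's organization is 2 direct reports plus everyone under them: 1 + 1 = 2.

2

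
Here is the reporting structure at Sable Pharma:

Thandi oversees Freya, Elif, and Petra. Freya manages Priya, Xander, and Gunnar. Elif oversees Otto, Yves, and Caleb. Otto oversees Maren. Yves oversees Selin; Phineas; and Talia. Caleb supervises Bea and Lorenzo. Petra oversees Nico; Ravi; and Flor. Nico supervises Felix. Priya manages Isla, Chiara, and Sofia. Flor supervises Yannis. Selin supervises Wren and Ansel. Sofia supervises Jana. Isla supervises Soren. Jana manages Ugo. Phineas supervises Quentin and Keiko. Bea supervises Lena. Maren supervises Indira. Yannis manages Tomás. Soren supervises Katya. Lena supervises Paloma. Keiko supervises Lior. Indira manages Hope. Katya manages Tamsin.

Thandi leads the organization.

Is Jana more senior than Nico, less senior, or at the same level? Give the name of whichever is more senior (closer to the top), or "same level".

Nico

Jana is 4 levels below Thandi; Nico is 2. Nico is higher.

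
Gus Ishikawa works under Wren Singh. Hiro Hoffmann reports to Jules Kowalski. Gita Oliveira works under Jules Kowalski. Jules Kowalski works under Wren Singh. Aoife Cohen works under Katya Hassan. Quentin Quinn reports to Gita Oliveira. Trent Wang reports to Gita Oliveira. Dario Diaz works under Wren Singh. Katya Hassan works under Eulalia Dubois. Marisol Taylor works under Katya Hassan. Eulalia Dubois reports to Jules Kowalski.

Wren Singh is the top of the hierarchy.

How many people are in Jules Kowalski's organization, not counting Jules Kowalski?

8

Jules Kowalski directly manages Gita Oliveira, Eulalia Dubois, Hiro Hoffmann. Under Gita Oliveira: Trent Wang, Quentin Quinn (2). Under Eulalia Dubois: Katya Hassan, Aoife Cohen, Marisol Taylor (3). Hiro Hoffmann has no reports. So Jules Kowalski's organization is 3 direct reports plus everyone under them: 3 + 4 + 1 = 8.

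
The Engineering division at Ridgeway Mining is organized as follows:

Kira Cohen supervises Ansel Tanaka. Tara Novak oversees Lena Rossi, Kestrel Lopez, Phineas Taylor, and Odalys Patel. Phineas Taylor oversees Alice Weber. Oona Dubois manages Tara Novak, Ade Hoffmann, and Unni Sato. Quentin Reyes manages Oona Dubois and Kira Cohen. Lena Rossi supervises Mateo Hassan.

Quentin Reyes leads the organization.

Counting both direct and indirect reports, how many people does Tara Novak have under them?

6

Tara Novak directly manages Lena Rossi, Kestrel Lopez, Phineas Taylor, Odalys Patel. Under Lena Rossi: Mateo Hassan (1). Kestrel Lopez has no reports. Under Phineas Taylor: Alice Weber (1). Odalys Patel has no reports. So Tara Novak's organization is 4 direct reports plus everyone under them: 2 + 1 + 2 + 1 = 6.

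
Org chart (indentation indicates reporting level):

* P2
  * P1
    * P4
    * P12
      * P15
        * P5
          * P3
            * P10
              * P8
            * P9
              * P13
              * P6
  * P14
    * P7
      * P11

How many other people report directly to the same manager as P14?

1

P14 reports to P2. P2's other direct reports are P1 — 1 peer.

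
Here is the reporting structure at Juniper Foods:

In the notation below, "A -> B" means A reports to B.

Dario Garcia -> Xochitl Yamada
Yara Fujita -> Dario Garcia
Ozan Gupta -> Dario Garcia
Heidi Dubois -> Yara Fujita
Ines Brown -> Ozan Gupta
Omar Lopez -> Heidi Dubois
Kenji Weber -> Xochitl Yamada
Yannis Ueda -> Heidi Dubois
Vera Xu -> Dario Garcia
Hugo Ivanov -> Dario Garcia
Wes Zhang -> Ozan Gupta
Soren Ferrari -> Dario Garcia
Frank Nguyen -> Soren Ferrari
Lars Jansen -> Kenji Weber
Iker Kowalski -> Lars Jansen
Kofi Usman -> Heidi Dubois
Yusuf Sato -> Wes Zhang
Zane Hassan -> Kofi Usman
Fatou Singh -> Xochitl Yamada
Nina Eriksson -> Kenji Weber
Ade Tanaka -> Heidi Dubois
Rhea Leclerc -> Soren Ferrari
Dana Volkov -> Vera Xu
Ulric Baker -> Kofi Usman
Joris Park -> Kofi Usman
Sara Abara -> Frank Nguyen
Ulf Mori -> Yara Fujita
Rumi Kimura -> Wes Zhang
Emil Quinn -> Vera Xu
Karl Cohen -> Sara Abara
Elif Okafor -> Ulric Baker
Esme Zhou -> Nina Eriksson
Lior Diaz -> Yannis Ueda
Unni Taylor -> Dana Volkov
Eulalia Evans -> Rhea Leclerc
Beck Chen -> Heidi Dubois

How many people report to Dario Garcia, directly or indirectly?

29

Dario Garcia directly manages Yara Fujita, Ozan Gupta, Vera Xu, Hugo Ivanov, Soren Ferrari. Under Yara Fujita: Ulf Mori, Heidi Dubois, Beck Chen, Ade Tanaka, Kofi Usman, Joris Park, Ulric Baker, Elif Okafor, Zane Hassan, Yannis Ueda, Lior Diaz, Omar Lopez (12). Under Ozan Gupta: Wes Zhang, Rumi Kimura, Yusuf Sato, Ines Brown (4). Under Vera Xu: Emil Quinn, Dana Volkov, Unni Taylor (3). Hugo Ivanov has no reports. Under Soren Ferrari: Rhea Leclerc, Eulalia Evans, Frank Nguyen, Sara Abara, Karl Cohen (5). So Dario Garcia's organization is 5 direct reports plus everyone under them: 13 + 5 + 4 + 1 + 6 = 29.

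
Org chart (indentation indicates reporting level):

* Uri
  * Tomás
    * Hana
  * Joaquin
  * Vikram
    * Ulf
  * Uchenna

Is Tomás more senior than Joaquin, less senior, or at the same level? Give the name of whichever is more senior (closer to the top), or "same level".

same level

Both Tomás and Joaquin are 1 level below Uri.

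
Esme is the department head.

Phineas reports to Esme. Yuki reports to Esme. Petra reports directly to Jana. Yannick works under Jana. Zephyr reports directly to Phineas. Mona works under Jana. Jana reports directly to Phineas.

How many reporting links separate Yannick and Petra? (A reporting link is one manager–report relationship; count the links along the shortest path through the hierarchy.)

Yannick is 1 level below Jana, and Petra is 1 level below Jana (their lowest common manager). The shortest path runs up from Yannick to Jana and back down to Petra: 1 + 1 = 2 links.

2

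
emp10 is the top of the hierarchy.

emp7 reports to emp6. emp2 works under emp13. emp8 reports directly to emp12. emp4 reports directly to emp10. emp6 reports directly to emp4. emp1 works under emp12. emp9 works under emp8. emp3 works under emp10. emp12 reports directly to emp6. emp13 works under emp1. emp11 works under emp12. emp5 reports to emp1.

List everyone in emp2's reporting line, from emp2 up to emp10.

emp2 reports to emp13. emp13 reports to emp1. emp1 reports to emp12. emp12 reports to emp6. emp6 reports to emp4. emp4 reports to emp10. emp10 is at the top.

emp2 -> emp13 -> emp1 -> emp12 -> emp6 -> emp4 -> emp10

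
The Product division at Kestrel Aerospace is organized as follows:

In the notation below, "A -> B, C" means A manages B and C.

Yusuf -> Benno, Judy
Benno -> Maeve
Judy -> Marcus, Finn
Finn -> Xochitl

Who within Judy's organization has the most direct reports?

Judy

Direct-report counts within Judy's organization: Judy has 2; Finn has 1. The largest is 2, held by Judy.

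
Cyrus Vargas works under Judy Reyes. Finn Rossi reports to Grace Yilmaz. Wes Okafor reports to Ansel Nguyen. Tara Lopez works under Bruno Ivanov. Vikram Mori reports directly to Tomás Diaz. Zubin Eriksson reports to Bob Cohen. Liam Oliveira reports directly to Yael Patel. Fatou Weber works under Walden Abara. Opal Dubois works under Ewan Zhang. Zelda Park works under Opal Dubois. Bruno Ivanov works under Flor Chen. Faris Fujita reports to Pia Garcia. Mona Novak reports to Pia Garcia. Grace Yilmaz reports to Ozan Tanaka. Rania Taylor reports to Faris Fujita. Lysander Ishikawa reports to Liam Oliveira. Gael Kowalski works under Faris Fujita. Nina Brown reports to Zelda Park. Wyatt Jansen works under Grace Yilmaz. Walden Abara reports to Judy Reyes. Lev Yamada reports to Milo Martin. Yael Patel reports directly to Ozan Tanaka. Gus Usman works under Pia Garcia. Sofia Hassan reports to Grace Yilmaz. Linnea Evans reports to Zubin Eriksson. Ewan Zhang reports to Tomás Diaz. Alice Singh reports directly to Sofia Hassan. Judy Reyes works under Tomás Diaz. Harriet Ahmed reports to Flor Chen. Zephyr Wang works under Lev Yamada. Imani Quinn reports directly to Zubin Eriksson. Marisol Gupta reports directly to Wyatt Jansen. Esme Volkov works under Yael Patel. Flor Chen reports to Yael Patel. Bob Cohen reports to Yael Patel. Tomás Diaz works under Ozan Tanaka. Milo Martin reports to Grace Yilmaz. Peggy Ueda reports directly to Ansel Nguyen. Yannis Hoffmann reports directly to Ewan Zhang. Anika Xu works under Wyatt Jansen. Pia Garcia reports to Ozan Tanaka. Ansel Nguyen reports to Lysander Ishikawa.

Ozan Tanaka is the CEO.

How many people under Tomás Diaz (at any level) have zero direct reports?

The people in Tomás Diaz's organization with no one reporting to them are Vikram Mori, Yannis Hoffmann, Nina Brown, Fatou Weber, Cyrus Vargas. That is 5.

5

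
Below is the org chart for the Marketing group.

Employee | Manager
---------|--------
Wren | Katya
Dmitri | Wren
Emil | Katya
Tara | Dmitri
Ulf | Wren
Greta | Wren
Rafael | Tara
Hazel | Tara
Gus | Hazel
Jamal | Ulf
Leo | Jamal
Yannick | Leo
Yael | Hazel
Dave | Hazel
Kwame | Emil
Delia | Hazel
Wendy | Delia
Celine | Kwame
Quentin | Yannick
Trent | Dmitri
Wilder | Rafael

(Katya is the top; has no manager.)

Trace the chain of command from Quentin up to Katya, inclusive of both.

Quentin reports to Yannick. Yannick reports to Leo. Leo reports to Jamal. Jamal reports to Ulf. Ulf reports to Wren. Wren reports to Katya. Katya is at the top.

Quentin -> Yannick -> Leo -> Jamal -> Ulf -> Wren -> Katya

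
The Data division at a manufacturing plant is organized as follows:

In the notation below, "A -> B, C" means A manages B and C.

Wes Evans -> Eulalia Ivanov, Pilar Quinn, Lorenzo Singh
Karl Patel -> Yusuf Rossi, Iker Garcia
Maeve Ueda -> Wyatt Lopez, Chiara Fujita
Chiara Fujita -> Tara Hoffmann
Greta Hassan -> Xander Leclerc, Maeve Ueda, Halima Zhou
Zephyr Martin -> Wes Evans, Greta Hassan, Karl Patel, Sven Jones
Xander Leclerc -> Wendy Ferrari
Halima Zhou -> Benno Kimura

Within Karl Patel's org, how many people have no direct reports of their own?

2

The people in Karl Patel's organization with no one reporting to them are Iker Garcia, Yusuf Rossi. That is 2.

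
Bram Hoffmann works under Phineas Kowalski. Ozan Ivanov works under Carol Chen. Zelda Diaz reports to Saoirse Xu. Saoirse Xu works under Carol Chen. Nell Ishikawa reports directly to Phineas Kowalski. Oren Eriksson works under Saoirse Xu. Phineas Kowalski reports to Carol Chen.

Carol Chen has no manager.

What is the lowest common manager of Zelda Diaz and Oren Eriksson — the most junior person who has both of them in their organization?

Saoirse Xu

Zelda Diaz's chain of managers is Saoirse Xu, Carol Chen. Oren Eriksson's chain of managers is Saoirse Xu, Carol Chen. The first manager that appears in both chains is Saoirse Xu.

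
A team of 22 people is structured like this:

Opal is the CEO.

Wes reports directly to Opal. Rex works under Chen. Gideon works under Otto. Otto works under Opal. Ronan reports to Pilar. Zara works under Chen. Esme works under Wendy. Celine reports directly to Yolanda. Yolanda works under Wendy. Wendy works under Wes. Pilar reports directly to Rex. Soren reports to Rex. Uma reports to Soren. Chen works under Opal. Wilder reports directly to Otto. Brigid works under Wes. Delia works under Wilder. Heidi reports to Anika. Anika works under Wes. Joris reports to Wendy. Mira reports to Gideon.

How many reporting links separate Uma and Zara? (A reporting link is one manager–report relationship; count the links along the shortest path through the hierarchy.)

Uma is 3 levels below Chen, and Zara is 1 level below Chen (their lowest common manager). The shortest path runs up from Uma to Chen and back down to Zara: 3 + 1 = 4 links.

4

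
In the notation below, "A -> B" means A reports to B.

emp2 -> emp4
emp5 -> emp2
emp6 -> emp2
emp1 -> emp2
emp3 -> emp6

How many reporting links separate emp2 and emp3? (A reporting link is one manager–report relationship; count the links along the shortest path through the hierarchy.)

emp3 is in emp2's organization: the chain from emp3 up to emp2 is emp3 → emp6 → emp2, which is 2 links.

2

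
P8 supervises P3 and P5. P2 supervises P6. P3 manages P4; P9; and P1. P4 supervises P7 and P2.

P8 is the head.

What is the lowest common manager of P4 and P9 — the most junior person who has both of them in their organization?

P4's chain of managers is P3, P8. P9's chain of managers is P3, P8. The first manager that appears in both chains is P3.

P3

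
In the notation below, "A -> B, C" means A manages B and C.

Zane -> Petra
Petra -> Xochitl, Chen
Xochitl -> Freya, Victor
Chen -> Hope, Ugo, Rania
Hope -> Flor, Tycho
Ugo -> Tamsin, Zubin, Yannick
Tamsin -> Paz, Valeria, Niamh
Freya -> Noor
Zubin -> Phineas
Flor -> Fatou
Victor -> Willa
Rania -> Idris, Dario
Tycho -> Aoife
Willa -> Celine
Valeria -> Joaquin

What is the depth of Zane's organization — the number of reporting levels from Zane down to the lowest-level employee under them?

The longest chain under Zane runs Zane → Petra → Chen → Ugo → Tamsin → Valeria → Joaquin, which is 6 levels below Zane.

6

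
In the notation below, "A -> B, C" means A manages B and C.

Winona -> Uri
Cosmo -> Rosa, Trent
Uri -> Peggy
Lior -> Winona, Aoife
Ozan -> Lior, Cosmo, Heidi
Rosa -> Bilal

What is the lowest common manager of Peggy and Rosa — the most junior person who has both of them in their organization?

Ozan

Peggy's chain of managers is Uri, Winona, Lior, Ozan. Rosa's chain of managers is Cosmo, Ozan. The first manager that appears in both chains is Ozan.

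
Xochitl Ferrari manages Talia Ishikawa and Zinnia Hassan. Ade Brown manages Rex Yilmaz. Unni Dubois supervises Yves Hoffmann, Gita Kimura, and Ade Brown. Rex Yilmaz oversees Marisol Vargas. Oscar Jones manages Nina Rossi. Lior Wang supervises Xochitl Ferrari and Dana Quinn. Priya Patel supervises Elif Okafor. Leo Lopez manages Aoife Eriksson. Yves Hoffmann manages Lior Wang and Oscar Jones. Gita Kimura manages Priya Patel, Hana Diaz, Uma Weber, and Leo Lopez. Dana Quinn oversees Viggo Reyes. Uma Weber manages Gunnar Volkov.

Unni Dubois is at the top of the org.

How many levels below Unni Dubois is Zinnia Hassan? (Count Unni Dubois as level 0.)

4

Chain from Zinnia Hassan up to Unni Dubois: Zinnia Hassan → Xochitl Ferrari → Lior Wang → Yves Hoffmann → Unni Dubois. That is 4 steps up, so Zinnia Hassan is 4 levels below Unni Dubois.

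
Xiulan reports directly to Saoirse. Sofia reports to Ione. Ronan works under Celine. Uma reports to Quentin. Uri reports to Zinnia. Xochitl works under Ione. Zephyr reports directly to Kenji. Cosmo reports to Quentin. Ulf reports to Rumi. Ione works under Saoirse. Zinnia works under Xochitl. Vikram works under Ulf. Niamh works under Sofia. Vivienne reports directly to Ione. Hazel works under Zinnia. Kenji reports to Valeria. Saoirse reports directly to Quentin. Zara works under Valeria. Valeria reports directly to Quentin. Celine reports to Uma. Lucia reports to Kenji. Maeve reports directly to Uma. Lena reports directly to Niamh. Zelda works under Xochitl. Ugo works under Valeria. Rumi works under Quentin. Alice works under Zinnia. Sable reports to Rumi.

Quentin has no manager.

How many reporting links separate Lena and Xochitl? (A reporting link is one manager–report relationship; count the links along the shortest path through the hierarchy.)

Lena is 3 levels below Ione, and Xochitl is 1 level below Ione (their lowest common manager). The shortest path runs up from Lena to Ione and back down to Xochitl: 3 + 1 = 4 links.

4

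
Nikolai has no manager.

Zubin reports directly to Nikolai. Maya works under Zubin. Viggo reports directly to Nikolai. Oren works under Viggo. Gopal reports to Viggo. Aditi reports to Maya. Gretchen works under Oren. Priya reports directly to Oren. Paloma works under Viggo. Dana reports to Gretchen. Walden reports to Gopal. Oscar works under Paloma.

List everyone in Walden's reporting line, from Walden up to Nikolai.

Walden -> Gopal -> Viggo -> Nikolai

Walden reports to Gopal. Gopal reports to Viggo. Viggo reports to Nikolai. Nikolai is at the top.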